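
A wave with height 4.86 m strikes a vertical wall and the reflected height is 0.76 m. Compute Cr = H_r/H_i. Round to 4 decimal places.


Cr = H_r / H_i
Cr = 0.76 / 4.86
Cr = 0.1564

0.1564


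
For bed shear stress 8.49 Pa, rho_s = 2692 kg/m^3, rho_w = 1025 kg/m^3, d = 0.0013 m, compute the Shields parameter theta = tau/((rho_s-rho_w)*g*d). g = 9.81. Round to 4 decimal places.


theta = tau / ((rho_s - rho_w) * g * d)
rho_s - rho_w = 2692 - 1025 = 1667
Denominator = 1667 * 9.81 * 0.0013 = 21.259251
theta = 8.49 / 21.259251
theta = 0.3994

0.3994


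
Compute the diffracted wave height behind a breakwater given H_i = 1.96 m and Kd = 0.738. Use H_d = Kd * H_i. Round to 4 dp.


H_d = Kd * H_i
H_d = 0.738 * 1.96
H_d = 1.4465 m

1.4465


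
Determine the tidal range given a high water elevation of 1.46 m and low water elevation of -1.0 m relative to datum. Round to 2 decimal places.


Tidal range = High water - Low water
Tidal range = 1.46 - (-1.0)
Tidal range = 2.46 m

2.46


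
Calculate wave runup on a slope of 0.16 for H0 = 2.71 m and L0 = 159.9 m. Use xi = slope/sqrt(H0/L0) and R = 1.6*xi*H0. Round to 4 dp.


xi = slope / sqrt(H0/L0)
H0/L0 = 2.71/159.9 = 0.016948
sqrt(0.016948) = 0.130185
xi = 0.16 / 0.130185 = 1.229022
R = 1.6 * xi * H0 = 1.6 * 1.229022 * 2.71
R = 5.3290 m

5.3290


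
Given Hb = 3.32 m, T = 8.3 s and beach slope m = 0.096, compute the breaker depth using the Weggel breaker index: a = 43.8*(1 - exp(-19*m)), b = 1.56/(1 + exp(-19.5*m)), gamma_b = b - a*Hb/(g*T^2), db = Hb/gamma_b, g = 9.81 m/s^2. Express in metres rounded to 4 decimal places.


a = 43.8 * (1 - exp(-19 * m))
exp(-19 * 0.096) = exp(-1.8240) = 0.161379
a = 43.8 * (1 - 0.161379) = 36.731602
b = 1.56 / (1 + exp(-19.5 * m))
exp(-19.5 * 0.096) = exp(-1.8720) = 0.153816
b = 1.56 / (1 + 0.153816) = 1.352036
Hb / (g * T^2) = 3.32 / (9.81 * 8.3^2) = 3.32 / 675.8109 = 0.00491262
gamma_b = b - a * Hb/(g*T^2) = 1.352036 - 36.731602 * 0.00491262 = 1.171587
db = Hb / gamma_b = 3.32 / 1.171587
db = 2.8338 m

2.8338


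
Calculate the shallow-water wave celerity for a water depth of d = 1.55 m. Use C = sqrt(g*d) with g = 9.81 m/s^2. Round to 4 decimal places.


Using the shallow-water approximation:
C = sqrt(g * d) = sqrt(9.81 * 1.55)
C = sqrt(15.2055)
C = 3.8994 m/s

3.8994


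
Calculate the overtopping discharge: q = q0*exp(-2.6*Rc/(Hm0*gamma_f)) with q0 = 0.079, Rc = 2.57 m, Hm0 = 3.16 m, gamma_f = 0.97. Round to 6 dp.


q = q0 * exp(-2.6 * Rc / (Hm0 * gamma_f))
Exponent = -2.6 * 2.57 / (3.16 * 0.97)
= -2.6 * 2.57 / 3.0652
= -2.179956
exp(-2.179956) = 0.113047
q = 0.079 * 0.113047
q = 0.008931 m^3/s/m

0.008931


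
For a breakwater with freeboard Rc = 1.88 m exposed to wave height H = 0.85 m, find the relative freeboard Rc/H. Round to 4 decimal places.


Relative freeboard = Rc / H
= 1.88 / 0.85
= 2.2118

2.2118


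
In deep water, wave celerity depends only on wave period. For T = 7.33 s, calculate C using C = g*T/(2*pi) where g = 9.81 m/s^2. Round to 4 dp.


We use the deep-water celerity formula:
C = g * T / (2 * pi)
C = 9.81 * 7.33 / (2 * 3.14159...)
C = 71.907300 / 6.283185
C = 11.4444 m/s

11.4444


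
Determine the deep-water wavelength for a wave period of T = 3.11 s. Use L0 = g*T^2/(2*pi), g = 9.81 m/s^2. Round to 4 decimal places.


L0 = g * T^2 / (2 * pi)
L0 = 9.81 * 3.11^2 / (2 * pi)
L0 = 9.81 * 9.6721 / 6.28319
L0 = 94.8833 / 6.28319
L0 = 15.1011 m

15.1011


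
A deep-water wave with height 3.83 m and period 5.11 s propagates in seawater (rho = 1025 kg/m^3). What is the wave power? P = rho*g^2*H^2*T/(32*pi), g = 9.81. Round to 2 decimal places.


P = rho * g^2 * H^2 * T / (32 * pi)
P = 1025 * 9.81^2 * 3.83^2 * 5.11 / (32 * pi)
P = 1025 * 96.2361 * 14.6689 * 5.11 / 100.53096
P = 73549.63 W/m

73549.63


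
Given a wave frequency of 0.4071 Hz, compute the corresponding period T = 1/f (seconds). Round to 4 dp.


T = 1 / f
T = 1 / 0.4071
T = 2.4564 s

2.4564


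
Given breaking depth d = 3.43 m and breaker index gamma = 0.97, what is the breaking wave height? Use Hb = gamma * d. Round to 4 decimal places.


Hb = gamma * d
Hb = 0.97 * 3.43
Hb = 3.3271 m

3.3271


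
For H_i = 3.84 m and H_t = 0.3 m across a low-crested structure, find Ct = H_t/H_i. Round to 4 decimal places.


Ct = H_t / H_i
Ct = 0.3 / 3.84
Ct = 0.0781

0.0781


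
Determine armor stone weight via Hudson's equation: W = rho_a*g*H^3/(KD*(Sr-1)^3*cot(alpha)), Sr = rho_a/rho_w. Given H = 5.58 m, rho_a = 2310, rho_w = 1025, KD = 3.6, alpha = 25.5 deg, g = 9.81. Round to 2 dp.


Sr = rho_a / rho_w = 2310 / 1025 = 2.253659
(Sr - 1) = 1.253659
(Sr - 1)^3 = 1.970325
cot(25.5) = 1 / tan(25.5) = 1 / 0.476976 = 2.096544
Numerator = 2310 * 9.81 * 5.58^3 = 3937164.7131
Denominator = 3.6 * 1.970325 * 2.096544 = 14.871137
W = 3937164.7131 / 14.871137
W = 264752.09 N

264752.09


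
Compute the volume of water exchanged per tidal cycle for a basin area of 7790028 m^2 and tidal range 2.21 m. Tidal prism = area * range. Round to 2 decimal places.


Tidal prism = Area * Tidal range
P = 7790028 * 2.21
P = 17215961.88 m^3

17215961.88


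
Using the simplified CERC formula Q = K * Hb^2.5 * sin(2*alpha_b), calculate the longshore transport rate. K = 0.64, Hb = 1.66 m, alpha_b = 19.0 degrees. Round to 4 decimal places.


Q = K * Hb^2.5 * sin(2 * alpha_b)
Hb^2.5 = 1.66^2.5 = 3.550342
sin(2 * 19.0) = sin(38.0) = 0.615661
Q = 0.64 * 3.550342 * 0.615661
Q = 1.3989 m^3/s

1.3989


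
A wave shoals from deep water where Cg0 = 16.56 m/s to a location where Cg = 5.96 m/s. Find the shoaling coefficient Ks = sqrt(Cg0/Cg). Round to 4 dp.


Ks = sqrt(Cg0 / Cg)
Ks = sqrt(16.56 / 5.96)
Ks = sqrt(2.7785)
Ks = 1.6669

1.6669


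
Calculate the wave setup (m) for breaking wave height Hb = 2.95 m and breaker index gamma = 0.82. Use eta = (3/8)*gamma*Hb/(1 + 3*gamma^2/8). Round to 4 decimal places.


eta = (3/8) * gamma * Hb / (1 + 3*gamma^2/8)
Numerator = (3/8) * 0.82 * 2.95 = 0.907125
Denominator = 1 + 3*0.82^2/8 = 1 + 0.252150 = 1.252150
eta = 0.907125 / 1.252150
eta = 0.7245 m

0.7245


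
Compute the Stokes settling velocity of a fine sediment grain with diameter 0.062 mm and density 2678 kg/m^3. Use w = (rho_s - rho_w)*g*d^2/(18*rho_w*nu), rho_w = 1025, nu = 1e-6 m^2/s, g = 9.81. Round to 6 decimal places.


w = (rho_s - rho_w) * g * d^2 / (18 * rho_w * nu)
d = 0.062 mm = 0.000062 m
rho_s - rho_w = 2678 - 1025 = 1653
Numerator = 1653 * 9.81 * (0.000062)^2 = 0.000062334035
Denominator = 18 * 1025 * 1e-6 = 0.018450
w = 0.003379 m/s

0.003379


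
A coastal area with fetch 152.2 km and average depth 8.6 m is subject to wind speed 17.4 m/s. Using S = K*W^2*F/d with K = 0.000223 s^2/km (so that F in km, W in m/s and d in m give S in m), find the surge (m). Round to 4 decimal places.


S = K * W^2 * F / d
W^2 = 17.4^2 = 302.76
S = 0.000223 * 302.76 * 152.2 / 8.6
Numerator = 0.000223 * 302.76 * 152.2 = 10.275856
S = 10.275856 / 8.6 = 1.1949 m

1.1949


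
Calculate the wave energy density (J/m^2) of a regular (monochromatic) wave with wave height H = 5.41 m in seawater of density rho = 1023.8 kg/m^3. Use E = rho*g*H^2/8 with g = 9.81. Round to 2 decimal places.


E = (1/8) * rho * g * H^2
E = (1/8) * 1023.8 * 9.81 * 5.41^2
E = 0.125 * 1023.8 * 9.81 * 29.2681
E = 36744.19 J/m^2

36744.19


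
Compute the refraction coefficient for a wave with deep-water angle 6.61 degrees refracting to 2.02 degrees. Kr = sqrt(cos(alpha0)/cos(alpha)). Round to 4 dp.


Kr = sqrt(cos(alpha0) / cos(alpha))
cos(6.61) = 0.993353
cos(2.02) = 0.999379
Kr = sqrt(0.993353 / 0.999379)
Kr = sqrt(0.993970)
Kr = 0.9970

0.9970


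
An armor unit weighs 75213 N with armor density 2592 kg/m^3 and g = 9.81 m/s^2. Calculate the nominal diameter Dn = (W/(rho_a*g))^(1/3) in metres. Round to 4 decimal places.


V = W / (rho_a * g)
V = 75213 / (2592 * 9.81)
V = 75213 / 25427.52
V = 2.957937 m^3
Dn = V^(1/3) = 2.957937^(1/3)
Dn = 1.4355 m

1.4355


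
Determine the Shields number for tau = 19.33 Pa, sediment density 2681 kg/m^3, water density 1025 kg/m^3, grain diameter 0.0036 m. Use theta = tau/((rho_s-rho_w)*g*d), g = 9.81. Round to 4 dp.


theta = tau / ((rho_s - rho_w) * g * d)
rho_s - rho_w = 2681 - 1025 = 1656
Denominator = 1656 * 9.81 * 0.0036 = 58.483296
theta = 19.33 / 58.483296
theta = 0.3305

0.3305


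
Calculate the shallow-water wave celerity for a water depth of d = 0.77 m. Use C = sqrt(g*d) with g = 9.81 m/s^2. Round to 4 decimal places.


Using the shallow-water approximation:
C = sqrt(g * d) = sqrt(9.81 * 0.77)
C = sqrt(7.5537)
C = 2.7484 m/s

2.7484


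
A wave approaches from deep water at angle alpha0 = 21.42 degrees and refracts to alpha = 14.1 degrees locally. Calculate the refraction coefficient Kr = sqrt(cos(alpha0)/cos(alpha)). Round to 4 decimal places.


Kr = sqrt(cos(alpha0) / cos(alpha))
cos(21.42) = 0.930928
cos(14.1) = 0.969872
Kr = sqrt(0.930928 / 0.969872)
Kr = sqrt(0.959847)
Kr = 0.9797

0.9797


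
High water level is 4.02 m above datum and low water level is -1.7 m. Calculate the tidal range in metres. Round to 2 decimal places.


Tidal range = High water - Low water
Tidal range = 4.02 - (-1.7)
Tidal range = 5.72 m

5.72


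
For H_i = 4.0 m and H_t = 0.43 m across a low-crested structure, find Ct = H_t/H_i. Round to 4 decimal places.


Ct = H_t / H_i
Ct = 0.43 / 4.0
Ct = 0.1075

0.1075


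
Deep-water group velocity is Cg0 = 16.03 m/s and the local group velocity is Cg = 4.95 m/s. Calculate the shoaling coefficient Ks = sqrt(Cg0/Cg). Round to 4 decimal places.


Ks = sqrt(Cg0 / Cg)
Ks = sqrt(16.03 / 4.95)
Ks = sqrt(3.2384)
Ks = 1.7996

1.7996


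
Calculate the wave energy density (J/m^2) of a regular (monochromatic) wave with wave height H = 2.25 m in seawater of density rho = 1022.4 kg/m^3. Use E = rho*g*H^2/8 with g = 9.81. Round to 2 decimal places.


E = (1/8) * rho * g * H^2
E = (1/8) * 1022.4 * 9.81 * 2.25^2
E = 0.125 * 1022.4 * 9.81 * 5.0625
E = 6346.95 J/m^2

6346.95


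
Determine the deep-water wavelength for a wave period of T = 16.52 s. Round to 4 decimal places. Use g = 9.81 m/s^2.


L0 = g * T^2 / (2 * pi)
L0 = 9.81 * 16.52^2 / (2 * pi)
L0 = 9.81 * 272.9104 / 6.28319
L0 = 2677.2510 / 6.28319
L0 = 426.0977 m

426.0977


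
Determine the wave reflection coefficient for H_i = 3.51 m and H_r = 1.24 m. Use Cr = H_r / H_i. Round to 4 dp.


Cr = H_r / H_i
Cr = 1.24 / 3.51
Cr = 0.3533

0.3533


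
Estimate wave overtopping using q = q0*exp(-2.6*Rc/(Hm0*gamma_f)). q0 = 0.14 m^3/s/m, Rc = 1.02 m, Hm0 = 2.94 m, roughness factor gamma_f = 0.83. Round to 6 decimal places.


q = q0 * exp(-2.6 * Rc / (Hm0 * gamma_f))
Exponent = -2.6 * 1.02 / (2.94 * 0.83)
= -2.6 * 1.02 / 2.4402
= -1.086796
exp(-1.086796) = 0.337295
q = 0.14 * 0.337295
q = 0.047221 m^3/s/m

0.047221


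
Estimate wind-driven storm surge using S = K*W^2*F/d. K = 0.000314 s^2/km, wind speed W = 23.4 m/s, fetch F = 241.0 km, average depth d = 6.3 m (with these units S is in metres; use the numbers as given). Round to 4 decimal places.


S = K * W^2 * F / d
W^2 = 23.4^2 = 547.56
S = 0.000314 * 547.56 * 241.0 / 6.3
Numerator = 0.000314 * 547.56 * 241.0 = 41.436055
S = 41.436055 / 6.3 = 6.5772 m

6.5772


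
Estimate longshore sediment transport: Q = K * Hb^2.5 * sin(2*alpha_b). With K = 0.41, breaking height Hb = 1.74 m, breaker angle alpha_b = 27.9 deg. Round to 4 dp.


Q = K * Hb^2.5 * sin(2 * alpha_b)
Hb^2.5 = 1.74^2.5 = 3.993679
sin(2 * 27.9) = sin(55.8) = 0.827081
Q = 0.41 * 3.993679 * 0.827081
Q = 1.3543 m^3/s

1.3543


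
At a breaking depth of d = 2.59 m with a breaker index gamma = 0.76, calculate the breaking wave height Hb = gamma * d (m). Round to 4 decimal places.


Hb = gamma * d
Hb = 0.76 * 2.59
Hb = 1.9684 m

1.9684


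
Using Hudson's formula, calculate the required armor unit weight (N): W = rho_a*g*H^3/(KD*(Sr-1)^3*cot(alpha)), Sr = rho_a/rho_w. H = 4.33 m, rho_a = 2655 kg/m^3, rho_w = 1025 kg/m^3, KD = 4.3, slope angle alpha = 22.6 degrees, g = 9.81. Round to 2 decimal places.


Sr = rho_a / rho_w = 2655 / 1025 = 2.590244
(Sr - 1) = 1.590244
(Sr - 1)^3 = 4.021529
cot(22.6) = 1 / tan(22.6) = 1 / 0.416260 = 2.402346
Numerator = 2655 * 9.81 * 4.33^3 = 2114449.0357
Denominator = 4.3 * 4.021529 * 2.402346 = 41.542744
W = 2114449.0357 / 41.542744
W = 50898.16 N

50898.16


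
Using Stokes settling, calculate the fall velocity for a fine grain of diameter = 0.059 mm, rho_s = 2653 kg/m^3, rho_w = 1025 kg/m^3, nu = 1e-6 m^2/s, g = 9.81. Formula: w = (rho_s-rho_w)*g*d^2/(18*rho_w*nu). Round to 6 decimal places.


w = (rho_s - rho_w) * g * d^2 / (18 * rho_w * nu)
d = 0.059 mm = 0.000059 m
rho_s - rho_w = 2653 - 1025 = 1628
Numerator = 1628 * 9.81 * (0.000059)^2 = 0.000055593937
Denominator = 18 * 1025 * 1e-6 = 0.018450
w = 0.003013 m/s

0.003013


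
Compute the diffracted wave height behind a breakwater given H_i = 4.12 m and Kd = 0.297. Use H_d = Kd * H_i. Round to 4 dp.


H_d = Kd * H_i
H_d = 0.297 * 4.12
H_d = 1.2236 m

1.2236


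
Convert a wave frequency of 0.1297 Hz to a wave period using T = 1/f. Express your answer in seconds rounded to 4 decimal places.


T = 1 / f
T = 1 / 0.1297
T = 7.7101 s

7.7101


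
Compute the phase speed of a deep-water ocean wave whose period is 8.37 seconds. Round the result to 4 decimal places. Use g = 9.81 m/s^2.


We use the deep-water celerity formula:
C = g * T / (2 * pi)
C = 9.81 * 8.37 / (2 * 3.14159...)
C = 82.109700 / 6.283185
C = 13.0682 m/s

13.0682


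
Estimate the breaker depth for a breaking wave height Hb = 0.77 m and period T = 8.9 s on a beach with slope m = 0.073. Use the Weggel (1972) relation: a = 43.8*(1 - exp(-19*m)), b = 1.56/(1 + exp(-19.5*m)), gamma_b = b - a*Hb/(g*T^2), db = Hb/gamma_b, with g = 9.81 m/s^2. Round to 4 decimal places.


a = 43.8 * (1 - exp(-19 * m))
exp(-19 * 0.073) = exp(-1.3870) = 0.249824
a = 43.8 * (1 - 0.249824) = 32.857724
b = 1.56 / (1 + exp(-19.5 * m))
exp(-19.5 * 0.073) = exp(-1.4235) = 0.240869
b = 1.56 / (1 + 0.240869) = 1.257183
Hb / (g * T^2) = 0.77 / (9.81 * 8.9^2) = 0.77 / 777.0501 = 0.00099093
gamma_b = b - a * Hb/(g*T^2) = 1.257183 - 32.857724 * 0.00099093 = 1.224623
db = Hb / gamma_b = 0.77 / 1.224623
db = 0.6288 m

0.6288


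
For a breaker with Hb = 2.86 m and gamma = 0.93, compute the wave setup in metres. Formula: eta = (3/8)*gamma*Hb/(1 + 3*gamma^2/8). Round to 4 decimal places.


eta = (3/8) * gamma * Hb / (1 + 3*gamma^2/8)
Numerator = (3/8) * 0.93 * 2.86 = 0.997425
Denominator = 1 + 3*0.93^2/8 = 1 + 0.324338 = 1.324338
eta = 0.997425 / 1.324338
eta = 0.7532 m

0.7532


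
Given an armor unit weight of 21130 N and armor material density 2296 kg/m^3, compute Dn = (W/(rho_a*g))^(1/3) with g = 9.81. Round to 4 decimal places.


V = W / (rho_a * g)
V = 21130 / (2296 * 9.81)
V = 21130 / 22523.76
V = 0.938120 m^3
Dn = V^(1/3) = 0.938120^(1/3)
Dn = 0.9789 m

0.9789


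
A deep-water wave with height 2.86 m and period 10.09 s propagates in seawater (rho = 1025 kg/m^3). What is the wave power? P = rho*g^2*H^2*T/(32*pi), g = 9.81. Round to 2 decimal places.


P = rho * g^2 * H^2 * T / (32 * pi)
P = 1025 * 9.81^2 * 2.86^2 * 10.09 / (32 * pi)
P = 1025 * 96.2361 * 8.1796 * 10.09 / 100.53096
P = 80981.40 W/m

80981.40


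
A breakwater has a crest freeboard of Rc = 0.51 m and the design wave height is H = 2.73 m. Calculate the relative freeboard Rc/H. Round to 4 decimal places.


Relative freeboard = Rc / H
= 0.51 / 2.73
= 0.1868

0.1868


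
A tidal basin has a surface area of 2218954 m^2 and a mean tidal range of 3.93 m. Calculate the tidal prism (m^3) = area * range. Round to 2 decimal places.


Tidal prism = Area * Tidal range
P = 2218954 * 3.93
P = 8720489.22 m^3

8720489.22


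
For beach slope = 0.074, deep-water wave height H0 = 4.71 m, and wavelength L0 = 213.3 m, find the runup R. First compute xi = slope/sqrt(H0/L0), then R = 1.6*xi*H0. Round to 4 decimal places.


xi = slope / sqrt(H0/L0)
H0/L0 = 4.71/213.3 = 0.022082
sqrt(0.022082) = 0.148599
xi = 0.074 / 0.148599 = 0.497985
R = 1.6 * xi * H0 = 1.6 * 0.497985 * 4.71
R = 3.7528 m

3.7528


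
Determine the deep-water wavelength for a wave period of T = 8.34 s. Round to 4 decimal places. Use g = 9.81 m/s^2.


L0 = g * T^2 / (2 * pi)
L0 = 9.81 * 8.34^2 / (2 * pi)
L0 = 9.81 * 69.5556 / 6.28319
L0 = 682.3404 / 6.28319
L0 = 108.5979 m

108.5979


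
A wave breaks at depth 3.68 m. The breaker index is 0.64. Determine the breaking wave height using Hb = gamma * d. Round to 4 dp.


Hb = gamma * d
Hb = 0.64 * 3.68
Hb = 2.3552 m

2.3552


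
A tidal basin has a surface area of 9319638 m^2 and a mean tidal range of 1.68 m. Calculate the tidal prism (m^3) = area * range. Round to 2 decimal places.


Tidal prism = Area * Tidal range
P = 9319638 * 1.68
P = 15656991.84 m^3

15656991.84


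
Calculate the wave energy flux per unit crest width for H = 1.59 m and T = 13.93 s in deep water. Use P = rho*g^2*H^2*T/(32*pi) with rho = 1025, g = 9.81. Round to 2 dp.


P = rho * g^2 * H^2 * T / (32 * pi)
P = 1025 * 9.81^2 * 1.59^2 * 13.93 / (32 * pi)
P = 1025 * 96.2361 * 2.5281 * 13.93 / 100.53096
P = 34554.72 W/m

34554.72


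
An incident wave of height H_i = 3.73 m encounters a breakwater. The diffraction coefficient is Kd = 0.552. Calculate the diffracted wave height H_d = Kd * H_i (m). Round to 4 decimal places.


H_d = Kd * H_i
H_d = 0.552 * 3.73
H_d = 2.0590 m

2.0590


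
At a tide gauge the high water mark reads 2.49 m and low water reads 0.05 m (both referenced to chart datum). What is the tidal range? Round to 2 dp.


Tidal range = High water - Low water
Tidal range = 2.49 - (0.05)
Tidal range = 2.44 m

2.44


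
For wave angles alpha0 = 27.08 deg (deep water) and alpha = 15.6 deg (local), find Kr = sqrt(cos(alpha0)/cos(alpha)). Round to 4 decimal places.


Kr = sqrt(cos(alpha0) / cos(alpha))
cos(27.08) = 0.890372
cos(15.6) = 0.963163
Kr = sqrt(0.890372 / 0.963163)
Kr = sqrt(0.924425)
Kr = 0.9615

0.9615


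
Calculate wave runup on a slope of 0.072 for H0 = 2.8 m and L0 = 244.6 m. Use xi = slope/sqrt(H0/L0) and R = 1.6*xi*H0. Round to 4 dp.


xi = slope / sqrt(H0/L0)
H0/L0 = 2.8/244.6 = 0.011447
sqrt(0.011447) = 0.106992
xi = 0.072 / 0.106992 = 0.672948
R = 1.6 * xi * H0 = 1.6 * 0.672948 * 2.8
R = 3.0148 m

3.0148


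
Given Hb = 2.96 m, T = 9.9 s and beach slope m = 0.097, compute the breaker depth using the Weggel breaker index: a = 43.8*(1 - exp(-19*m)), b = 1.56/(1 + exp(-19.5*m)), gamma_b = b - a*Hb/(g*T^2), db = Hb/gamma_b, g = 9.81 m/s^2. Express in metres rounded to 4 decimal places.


a = 43.8 * (1 - exp(-19 * m))
exp(-19 * 0.097) = exp(-1.8430) = 0.158342
a = 43.8 * (1 - 0.158342) = 36.864634
b = 1.56 / (1 + exp(-19.5 * m))
exp(-19.5 * 0.097) = exp(-1.8915) = 0.150845
b = 1.56 / (1 + 0.150845) = 1.355525
Hb / (g * T^2) = 2.96 / (9.81 * 9.9^2) = 2.96 / 961.4781 = 0.00307859
gamma_b = b - a * Hb/(g*T^2) = 1.355525 - 36.864634 * 0.00307859 = 1.242034
db = Hb / gamma_b = 2.96 / 1.242034
db = 2.3832 m

2.3832


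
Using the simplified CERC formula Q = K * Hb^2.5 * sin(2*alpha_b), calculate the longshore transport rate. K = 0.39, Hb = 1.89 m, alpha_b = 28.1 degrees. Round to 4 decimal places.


Q = K * Hb^2.5 * sin(2 * alpha_b)
Hb^2.5 = 1.89^2.5 = 4.910826
sin(2 * 28.1) = sin(56.2) = 0.830984
Q = 0.39 * 4.910826 * 0.830984
Q = 1.5915 m^3/s

1.5915


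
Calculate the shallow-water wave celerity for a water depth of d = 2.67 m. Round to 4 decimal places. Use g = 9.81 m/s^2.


Using the shallow-water approximation:
C = sqrt(g * d) = sqrt(9.81 * 2.67)
C = sqrt(26.1927)
C = 5.1179 m/s

5.1179


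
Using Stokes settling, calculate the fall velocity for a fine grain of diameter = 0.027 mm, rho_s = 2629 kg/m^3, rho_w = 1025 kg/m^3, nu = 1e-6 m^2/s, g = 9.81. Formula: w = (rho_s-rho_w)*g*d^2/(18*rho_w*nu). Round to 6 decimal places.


w = (rho_s - rho_w) * g * d^2 / (18 * rho_w * nu)
d = 0.027 mm = 0.000027 m
rho_s - rho_w = 2629 - 1025 = 1604
Numerator = 1604 * 9.81 * (0.000027)^2 = 0.000011470990
Denominator = 18 * 1025 * 1e-6 = 0.018450
w = 0.000622 m/s

0.000622


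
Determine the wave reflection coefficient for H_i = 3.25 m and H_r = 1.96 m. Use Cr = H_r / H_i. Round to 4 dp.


Cr = H_r / H_i
Cr = 1.96 / 3.25
Cr = 0.6031

0.6031


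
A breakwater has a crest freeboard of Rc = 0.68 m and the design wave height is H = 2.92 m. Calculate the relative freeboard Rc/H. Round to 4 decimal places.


Relative freeboard = Rc / H
= 0.68 / 2.92
= 0.2329

0.2329


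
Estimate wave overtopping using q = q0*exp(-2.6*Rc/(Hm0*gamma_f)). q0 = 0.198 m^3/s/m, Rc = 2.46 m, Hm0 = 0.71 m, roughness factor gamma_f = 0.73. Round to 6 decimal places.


q = q0 * exp(-2.6 * Rc / (Hm0 * gamma_f))
Exponent = -2.6 * 2.46 / (0.71 * 0.73)
= -2.6 * 2.46 / 0.5183
= -12.340343
exp(-12.340343) = 0.000004
q = 0.198 * 0.000004
q = 0.000001 m^3/s/m

0.000001


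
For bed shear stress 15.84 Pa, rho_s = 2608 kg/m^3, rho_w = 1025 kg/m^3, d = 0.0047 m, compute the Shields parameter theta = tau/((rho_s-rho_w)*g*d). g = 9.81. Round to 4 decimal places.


theta = tau / ((rho_s - rho_w) * g * d)
rho_s - rho_w = 2608 - 1025 = 1583
Denominator = 1583 * 9.81 * 0.0047 = 72.987381
theta = 15.84 / 72.987381
theta = 0.2170

0.2170


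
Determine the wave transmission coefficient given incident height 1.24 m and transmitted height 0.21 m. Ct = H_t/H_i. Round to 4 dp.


Ct = H_t / H_i
Ct = 0.21 / 1.24
Ct = 0.1694

0.1694


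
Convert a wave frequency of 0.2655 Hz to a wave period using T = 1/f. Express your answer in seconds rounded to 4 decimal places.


T = 1 / f
T = 1 / 0.2655
T = 3.7665 s

3.7665


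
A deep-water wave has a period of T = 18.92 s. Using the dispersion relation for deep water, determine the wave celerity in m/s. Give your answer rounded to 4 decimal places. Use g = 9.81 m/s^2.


We use the deep-water celerity formula:
C = g * T / (2 * pi)
C = 9.81 * 18.92 / (2 * 3.14159...)
C = 185.605200 / 6.283185
C = 29.5400 m/s

29.5400


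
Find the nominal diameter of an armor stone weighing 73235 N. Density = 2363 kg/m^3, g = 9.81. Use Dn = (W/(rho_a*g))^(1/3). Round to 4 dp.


V = W / (rho_a * g)
V = 73235 / (2363 * 9.81)
V = 73235 / 23181.03
V = 3.159264 m^3
Dn = V^(1/3) = 3.159264^(1/3)
Dn = 1.4673 m

1.4673


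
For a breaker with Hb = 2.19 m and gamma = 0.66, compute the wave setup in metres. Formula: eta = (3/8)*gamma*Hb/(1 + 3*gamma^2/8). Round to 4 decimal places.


eta = (3/8) * gamma * Hb / (1 + 3*gamma^2/8)
Numerator = (3/8) * 0.66 * 2.19 = 0.542025
Denominator = 1 + 3*0.66^2/8 = 1 + 0.163350 = 1.163350
eta = 0.542025 / 1.163350
eta = 0.4659 m

0.4659


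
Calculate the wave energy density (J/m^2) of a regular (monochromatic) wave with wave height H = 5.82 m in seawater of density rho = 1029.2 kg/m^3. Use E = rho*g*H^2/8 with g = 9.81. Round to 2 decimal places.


E = (1/8) * rho * g * H^2
E = (1/8) * 1029.2 * 9.81 * 5.82^2
E = 0.125 * 1029.2 * 9.81 * 33.8724
E = 42748.88 J/m^2

42748.88


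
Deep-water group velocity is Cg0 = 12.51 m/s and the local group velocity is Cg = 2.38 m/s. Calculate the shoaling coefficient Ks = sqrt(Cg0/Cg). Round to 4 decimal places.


Ks = sqrt(Cg0 / Cg)
Ks = sqrt(12.51 / 2.38)
Ks = sqrt(5.2563)
Ks = 2.2927

2.2927


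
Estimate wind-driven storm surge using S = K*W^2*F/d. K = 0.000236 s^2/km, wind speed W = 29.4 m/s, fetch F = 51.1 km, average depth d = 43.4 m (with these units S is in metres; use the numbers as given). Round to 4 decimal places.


S = K * W^2 * F / d
W^2 = 29.4^2 = 864.36
S = 0.000236 * 864.36 * 51.1 / 43.4
Numerator = 0.000236 * 864.36 * 51.1 = 10.423836
S = 10.423836 / 43.4 = 0.2402 m

0.2402


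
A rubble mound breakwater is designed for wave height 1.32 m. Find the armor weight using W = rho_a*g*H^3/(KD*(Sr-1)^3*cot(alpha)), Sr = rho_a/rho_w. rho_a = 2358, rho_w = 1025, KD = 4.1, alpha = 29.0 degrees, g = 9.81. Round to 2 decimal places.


Sr = rho_a / rho_w = 2358 / 1025 = 2.300488
(Sr - 1) = 1.300488
(Sr - 1)^3 = 2.199474
cot(29.0) = 1 / tan(29.0) = 1 / 0.554309 = 1.804048
Numerator = 2358 * 9.81 * 1.32^3 = 53202.8138
Denominator = 4.1 * 2.199474 * 1.804048 = 16.268621
W = 53202.8138 / 16.268621
W = 3270.27 N

3270.27


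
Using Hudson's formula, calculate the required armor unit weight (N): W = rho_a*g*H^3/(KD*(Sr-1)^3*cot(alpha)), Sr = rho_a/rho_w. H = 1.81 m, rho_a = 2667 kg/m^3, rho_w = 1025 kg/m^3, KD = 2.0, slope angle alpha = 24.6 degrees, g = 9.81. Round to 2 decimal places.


Sr = rho_a / rho_w = 2667 / 1025 = 2.601951
(Sr - 1) = 1.601951
(Sr - 1)^3 = 4.111004
cot(24.6) = 1 / tan(24.6) = 1 / 0.457836 = 2.184189
Numerator = 2667 * 9.81 * 1.81^3 = 155141.4148
Denominator = 2.0 * 4.111004 * 2.184189 = 17.958421
W = 155141.4148 / 17.958421
W = 8638.92 N

8638.92


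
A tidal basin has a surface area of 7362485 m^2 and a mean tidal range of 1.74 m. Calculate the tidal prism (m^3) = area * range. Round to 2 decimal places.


Tidal prism = Area * Tidal range
P = 7362485 * 1.74
P = 12810723.90 m^3

12810723.90


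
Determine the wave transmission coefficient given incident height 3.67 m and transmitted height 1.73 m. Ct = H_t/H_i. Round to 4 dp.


Ct = H_t / H_i
Ct = 1.73 / 3.67
Ct = 0.4714

0.4714


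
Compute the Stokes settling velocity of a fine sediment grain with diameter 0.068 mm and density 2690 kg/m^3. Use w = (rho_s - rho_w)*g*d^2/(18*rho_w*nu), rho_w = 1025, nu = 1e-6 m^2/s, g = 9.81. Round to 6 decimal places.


w = (rho_s - rho_w) * g * d^2 / (18 * rho_w * nu)
d = 0.068 mm = 0.000068 m
rho_s - rho_w = 2690 - 1025 = 1665
Numerator = 1665 * 9.81 * (0.000068)^2 = 0.000075526798
Denominator = 18 * 1025 * 1e-6 = 0.018450
w = 0.004094 m/s

0.004094


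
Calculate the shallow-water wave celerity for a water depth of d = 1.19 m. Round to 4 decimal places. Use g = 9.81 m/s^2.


Using the shallow-water approximation:
C = sqrt(g * d) = sqrt(9.81 * 1.19)
C = sqrt(11.6739)
C = 3.4167 m/s

3.4167


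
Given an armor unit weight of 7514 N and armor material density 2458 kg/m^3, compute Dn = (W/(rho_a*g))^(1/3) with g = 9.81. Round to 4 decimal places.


V = W / (rho_a * g)
V = 7514 / (2458 * 9.81)
V = 7514 / 24112.98
V = 0.311616 m^3
Dn = V^(1/3) = 0.311616^(1/3)
Dn = 0.6780 m

0.6780


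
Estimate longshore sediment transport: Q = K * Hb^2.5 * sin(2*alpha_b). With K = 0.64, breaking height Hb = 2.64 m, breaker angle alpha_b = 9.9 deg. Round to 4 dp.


Q = K * Hb^2.5 * sin(2 * alpha_b)
Hb^2.5 = 2.64^2.5 = 11.324260
sin(2 * 9.9) = sin(19.8) = 0.338738
Q = 0.64 * 11.324260 * 0.338738
Q = 2.4550 m^3/s

2.4550


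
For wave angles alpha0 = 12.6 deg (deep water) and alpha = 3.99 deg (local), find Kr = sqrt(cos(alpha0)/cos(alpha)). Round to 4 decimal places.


Kr = sqrt(cos(alpha0) / cos(alpha))
cos(12.6) = 0.975917
cos(3.99) = 0.997576
Kr = sqrt(0.975917 / 0.997576)
Kr = sqrt(0.978288)
Kr = 0.9891

0.9891


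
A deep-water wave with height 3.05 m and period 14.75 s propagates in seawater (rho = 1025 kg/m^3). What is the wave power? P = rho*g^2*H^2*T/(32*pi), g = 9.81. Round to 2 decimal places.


P = rho * g^2 * H^2 * T / (32 * pi)
P = 1025 * 9.81^2 * 3.05^2 * 14.75 / (32 * pi)
P = 1025 * 96.2361 * 9.3025 * 14.75 / 100.53096
P = 134633.68 W/m

134633.68


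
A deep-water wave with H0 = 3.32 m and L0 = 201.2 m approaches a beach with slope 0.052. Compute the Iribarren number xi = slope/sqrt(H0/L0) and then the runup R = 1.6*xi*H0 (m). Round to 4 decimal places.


xi = slope / sqrt(H0/L0)
H0/L0 = 3.32/201.2 = 0.016501
sqrt(0.016501) = 0.128456
xi = 0.052 / 0.128456 = 0.404807
R = 1.6 * xi * H0 = 1.6 * 0.404807 * 3.32
R = 2.1503 m

2.1503


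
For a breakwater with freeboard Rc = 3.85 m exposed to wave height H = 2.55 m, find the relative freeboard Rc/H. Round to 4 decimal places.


Relative freeboard = Rc / H
= 3.85 / 2.55
= 1.5098

1.5098


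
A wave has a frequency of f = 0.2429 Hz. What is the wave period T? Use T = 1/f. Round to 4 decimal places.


T = 1 / f
T = 1 / 0.2429
T = 4.1169 s

4.1169


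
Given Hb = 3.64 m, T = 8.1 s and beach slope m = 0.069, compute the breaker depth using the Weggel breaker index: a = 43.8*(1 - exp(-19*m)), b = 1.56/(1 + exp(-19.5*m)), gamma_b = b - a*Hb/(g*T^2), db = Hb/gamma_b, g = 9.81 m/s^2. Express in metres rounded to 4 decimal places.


a = 43.8 * (1 - exp(-19 * m))
exp(-19 * 0.069) = exp(-1.3110) = 0.269550
a = 43.8 * (1 - 0.269550) = 31.993694
b = 1.56 / (1 + exp(-19.5 * m))
exp(-19.5 * 0.069) = exp(-1.3455) = 0.260409
b = 1.56 / (1 + 0.260409) = 1.237693
Hb / (g * T^2) = 3.64 / (9.81 * 8.1^2) = 3.64 / 643.6341 = 0.00565539
gamma_b = b - a * Hb/(g*T^2) = 1.237693 - 31.993694 * 0.00565539 = 1.056756
db = Hb / gamma_b = 3.64 / 1.056756
db = 3.4445 m

3.4445


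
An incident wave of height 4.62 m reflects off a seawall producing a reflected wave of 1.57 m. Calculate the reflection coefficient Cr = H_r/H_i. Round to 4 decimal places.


Cr = H_r / H_i
Cr = 1.57 / 4.62
Cr = 0.3398

0.3398


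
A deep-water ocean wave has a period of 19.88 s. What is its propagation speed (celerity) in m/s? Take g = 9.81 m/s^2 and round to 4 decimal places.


We use the deep-water celerity formula:
C = g * T / (2 * pi)
C = 9.81 * 19.88 / (2 * 3.14159...)
C = 195.022800 / 6.283185
C = 31.0388 m/s

31.0388


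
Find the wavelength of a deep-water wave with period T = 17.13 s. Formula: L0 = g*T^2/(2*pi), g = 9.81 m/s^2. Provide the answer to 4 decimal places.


L0 = g * T^2 / (2 * pi)
L0 = 9.81 * 17.13^2 / (2 * pi)
L0 = 9.81 * 293.4369 / 6.28319
L0 = 2878.6160 / 6.28319
L0 = 458.1460 m

458.1460


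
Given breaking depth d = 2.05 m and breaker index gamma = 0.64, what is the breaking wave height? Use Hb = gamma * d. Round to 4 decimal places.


Hb = gamma * d
Hb = 0.64 * 2.05
Hb = 1.3120 m

1.3120


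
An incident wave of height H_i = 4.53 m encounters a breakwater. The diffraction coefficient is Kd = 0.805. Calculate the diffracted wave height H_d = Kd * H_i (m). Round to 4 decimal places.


H_d = Kd * H_i
H_d = 0.805 * 4.53
H_d = 3.6467 m

3.6467


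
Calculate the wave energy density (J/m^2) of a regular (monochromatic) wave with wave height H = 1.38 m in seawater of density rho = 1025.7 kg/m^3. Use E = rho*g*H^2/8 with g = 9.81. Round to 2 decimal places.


E = (1/8) * rho * g * H^2
E = (1/8) * 1025.7 * 9.81 * 1.38^2
E = 0.125 * 1025.7 * 9.81 * 1.9044
E = 2395.29 J/m^2

2395.29


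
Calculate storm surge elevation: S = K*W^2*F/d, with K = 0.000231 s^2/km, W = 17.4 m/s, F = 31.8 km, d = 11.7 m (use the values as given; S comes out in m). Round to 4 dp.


S = K * W^2 * F / d
W^2 = 17.4^2 = 302.76
S = 0.000231 * 302.76 * 31.8 / 11.7
Numerator = 0.000231 * 302.76 * 31.8 = 2.224014
S = 2.224014 / 11.7 = 0.1901 m

0.1901


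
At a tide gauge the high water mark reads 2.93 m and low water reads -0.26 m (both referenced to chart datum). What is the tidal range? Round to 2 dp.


Tidal range = High water - Low water
Tidal range = 2.93 - (-0.26)
Tidal range = 3.19 m

3.19


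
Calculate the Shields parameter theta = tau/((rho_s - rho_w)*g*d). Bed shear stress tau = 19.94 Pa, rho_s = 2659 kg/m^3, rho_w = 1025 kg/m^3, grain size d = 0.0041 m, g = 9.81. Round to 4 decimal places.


theta = tau / ((rho_s - rho_w) * g * d)
rho_s - rho_w = 2659 - 1025 = 1634
Denominator = 1634 * 9.81 * 0.0041 = 65.721114
theta = 19.94 / 65.721114
theta = 0.3034

0.3034


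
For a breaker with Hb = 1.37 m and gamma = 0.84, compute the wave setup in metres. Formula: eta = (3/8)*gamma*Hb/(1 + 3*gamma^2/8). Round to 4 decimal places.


eta = (3/8) * gamma * Hb / (1 + 3*gamma^2/8)
Numerator = (3/8) * 0.84 * 1.37 = 0.431550
Denominator = 1 + 3*0.84^2/8 = 1 + 0.264600 = 1.264600
eta = 0.431550 / 1.264600
eta = 0.3413 m

0.3413


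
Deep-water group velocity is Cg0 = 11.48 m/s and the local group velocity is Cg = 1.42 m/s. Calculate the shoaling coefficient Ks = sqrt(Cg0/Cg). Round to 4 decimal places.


Ks = sqrt(Cg0 / Cg)
Ks = sqrt(11.48 / 1.42)
Ks = sqrt(8.0845)
Ks = 2.8433

2.8433


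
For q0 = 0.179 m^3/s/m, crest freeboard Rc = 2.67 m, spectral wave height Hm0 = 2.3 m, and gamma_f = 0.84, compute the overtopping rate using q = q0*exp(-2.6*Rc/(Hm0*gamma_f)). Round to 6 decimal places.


q = q0 * exp(-2.6 * Rc / (Hm0 * gamma_f))
Exponent = -2.6 * 2.67 / (2.3 * 0.84)
= -2.6 * 2.67 / 1.9320
= -3.593168
exp(-3.593168) = 0.027511
q = 0.179 * 0.027511
q = 0.004924 m^3/s/m

0.004924


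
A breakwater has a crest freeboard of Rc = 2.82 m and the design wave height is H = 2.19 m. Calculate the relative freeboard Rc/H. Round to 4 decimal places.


Relative freeboard = Rc / H
= 2.82 / 2.19
= 1.2877

1.2877


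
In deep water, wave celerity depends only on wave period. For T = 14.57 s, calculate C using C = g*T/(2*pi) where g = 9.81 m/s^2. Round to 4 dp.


We use the deep-water celerity formula:
C = g * T / (2 * pi)
C = 9.81 * 14.57 / (2 * 3.14159...)
C = 142.931700 / 6.283185
C = 22.7483 m/s

22.7483


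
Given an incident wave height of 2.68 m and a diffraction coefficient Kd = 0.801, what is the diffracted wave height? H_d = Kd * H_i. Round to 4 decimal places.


H_d = Kd * H_i
H_d = 0.801 * 2.68
H_d = 2.1467 m

2.1467


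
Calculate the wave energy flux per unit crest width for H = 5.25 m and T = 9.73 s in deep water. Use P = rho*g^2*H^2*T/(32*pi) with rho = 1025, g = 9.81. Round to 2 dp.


P = rho * g^2 * H^2 * T / (32 * pi)
P = 1025 * 9.81^2 * 5.25^2 * 9.73 / (32 * pi)
P = 1025 * 96.2361 * 27.5625 * 9.73 / 100.53096
P = 263144.00 W/m

263144.00


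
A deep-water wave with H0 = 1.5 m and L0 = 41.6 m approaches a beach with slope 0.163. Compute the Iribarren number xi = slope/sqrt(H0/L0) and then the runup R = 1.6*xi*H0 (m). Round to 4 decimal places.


xi = slope / sqrt(H0/L0)
H0/L0 = 1.5/41.6 = 0.036058
sqrt(0.036058) = 0.189889
xi = 0.163 / 0.189889 = 0.858398
R = 1.6 * xi * H0 = 1.6 * 0.858398 * 1.5
R = 2.0602 m

2.0602


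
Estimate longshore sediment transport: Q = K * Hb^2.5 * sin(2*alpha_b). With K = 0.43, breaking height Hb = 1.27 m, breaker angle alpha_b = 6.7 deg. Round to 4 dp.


Q = K * Hb^2.5 * sin(2 * alpha_b)
Hb^2.5 = 1.27^2.5 = 1.817646
sin(2 * 6.7) = sin(13.4) = 0.231748
Q = 0.43 * 1.817646 * 0.231748
Q = 0.1811 m^3/s

0.1811


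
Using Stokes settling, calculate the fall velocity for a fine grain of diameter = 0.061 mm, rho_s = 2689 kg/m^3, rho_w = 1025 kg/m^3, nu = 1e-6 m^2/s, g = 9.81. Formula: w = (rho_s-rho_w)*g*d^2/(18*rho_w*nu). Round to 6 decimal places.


w = (rho_s - rho_w) * g * d^2 / (18 * rho_w * nu)
d = 0.061 mm = 0.000061 m
rho_s - rho_w = 2689 - 1025 = 1664
Numerator = 1664 * 9.81 * (0.000061)^2 = 0.000060741009
Denominator = 18 * 1025 * 1e-6 = 0.018450
w = 0.003292 m/s

0.003292


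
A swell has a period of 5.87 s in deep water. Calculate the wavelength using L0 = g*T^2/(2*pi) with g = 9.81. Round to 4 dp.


L0 = g * T^2 / (2 * pi)
L0 = 9.81 * 5.87^2 / (2 * pi)
L0 = 9.81 * 34.4569 / 6.28319
L0 = 338.0222 / 6.28319
L0 = 53.7979 m

53.7979


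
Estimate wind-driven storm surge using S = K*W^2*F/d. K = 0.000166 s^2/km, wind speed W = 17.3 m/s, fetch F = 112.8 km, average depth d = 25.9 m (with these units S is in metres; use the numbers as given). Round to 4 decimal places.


S = K * W^2 * F / d
W^2 = 17.3^2 = 299.29
S = 0.000166 * 299.29 * 112.8 / 25.9
Numerator = 0.000166 * 299.29 * 112.8 = 5.604145
S = 5.604145 / 25.9 = 0.2164 m

0.2164


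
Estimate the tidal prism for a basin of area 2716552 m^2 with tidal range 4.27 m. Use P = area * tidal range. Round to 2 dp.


Tidal prism = Area * Tidal range
P = 2716552 * 4.27
P = 11599677.04 m^3

11599677.04


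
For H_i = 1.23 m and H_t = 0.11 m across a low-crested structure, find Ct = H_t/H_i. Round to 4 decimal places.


Ct = H_t / H_i
Ct = 0.11 / 1.23
Ct = 0.0894

0.0894


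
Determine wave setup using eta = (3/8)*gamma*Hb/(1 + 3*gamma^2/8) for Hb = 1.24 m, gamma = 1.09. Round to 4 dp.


eta = (3/8) * gamma * Hb / (1 + 3*gamma^2/8)
Numerator = (3/8) * 1.09 * 1.24 = 0.506850
Denominator = 1 + 3*1.09^2/8 = 1 + 0.445538 = 1.445538
eta = 0.506850 / 1.445538
eta = 0.3506 m

0.3506


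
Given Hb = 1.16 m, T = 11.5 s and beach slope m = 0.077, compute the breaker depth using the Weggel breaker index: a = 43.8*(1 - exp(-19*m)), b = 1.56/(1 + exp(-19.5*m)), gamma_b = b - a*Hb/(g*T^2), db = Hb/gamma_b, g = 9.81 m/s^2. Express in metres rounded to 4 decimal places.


a = 43.8 * (1 - exp(-19 * m))
exp(-19 * 0.077) = exp(-1.4630) = 0.231541
a = 43.8 * (1 - 0.231541) = 33.658521
b = 1.56 / (1 + exp(-19.5 * m))
exp(-19.5 * 0.077) = exp(-1.5015) = 0.222796
b = 1.56 / (1 + 0.222796) = 1.275765
Hb / (g * T^2) = 1.16 / (9.81 * 11.5^2) = 1.16 / 1297.3725 = 0.00089411
gamma_b = b - a * Hb/(g*T^2) = 1.275765 - 33.658521 * 0.00089411 = 1.245670
db = Hb / gamma_b = 1.16 / 1.245670
db = 0.9312 m

0.9312


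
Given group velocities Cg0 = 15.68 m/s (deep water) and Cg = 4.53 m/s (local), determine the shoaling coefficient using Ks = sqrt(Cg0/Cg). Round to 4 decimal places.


Ks = sqrt(Cg0 / Cg)
Ks = sqrt(15.68 / 4.53)
Ks = sqrt(3.4614)
Ks = 1.8605

1.8605


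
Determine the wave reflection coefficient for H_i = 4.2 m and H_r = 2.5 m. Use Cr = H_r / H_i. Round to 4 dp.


Cr = H_r / H_i
Cr = 2.5 / 4.2
Cr = 0.5952

0.5952


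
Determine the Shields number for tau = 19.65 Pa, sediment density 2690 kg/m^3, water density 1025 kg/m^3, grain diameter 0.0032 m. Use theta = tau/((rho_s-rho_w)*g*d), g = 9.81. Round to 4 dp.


theta = tau / ((rho_s - rho_w) * g * d)
rho_s - rho_w = 2690 - 1025 = 1665
Denominator = 1665 * 9.81 * 0.0032 = 52.267680
theta = 19.65 / 52.267680
theta = 0.3759

0.3759


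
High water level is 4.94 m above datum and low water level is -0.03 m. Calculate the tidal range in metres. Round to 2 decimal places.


Tidal range = High water - Low water
Tidal range = 4.94 - (-0.03)
Tidal range = 4.97 m

4.97


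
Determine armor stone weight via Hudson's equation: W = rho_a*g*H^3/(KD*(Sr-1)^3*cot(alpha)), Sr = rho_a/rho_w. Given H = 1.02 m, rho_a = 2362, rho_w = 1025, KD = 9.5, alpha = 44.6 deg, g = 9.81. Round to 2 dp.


Sr = rho_a / rho_w = 2362 / 1025 = 2.304390
(Sr - 1) = 1.304390
(Sr - 1)^3 = 2.219334
cot(44.6) = 1 / tan(44.6) = 1 / 0.986134 = 1.014061
Numerator = 2362 * 9.81 * 1.02^3 = 24589.4840
Denominator = 9.5 * 2.219334 * 1.014061 = 21.380129
W = 24589.4840 / 21.380129
W = 1150.11 N

1150.11


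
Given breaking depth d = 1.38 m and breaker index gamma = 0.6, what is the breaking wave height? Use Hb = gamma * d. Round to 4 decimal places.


Hb = gamma * d
Hb = 0.6 * 1.38
Hb = 0.8280 m

0.8280


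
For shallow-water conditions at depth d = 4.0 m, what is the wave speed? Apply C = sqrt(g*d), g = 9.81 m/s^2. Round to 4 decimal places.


Using the shallow-water approximation:
C = sqrt(g * d) = sqrt(9.81 * 4.0)
C = sqrt(39.2400)
C = 6.2642 m/s

6.2642


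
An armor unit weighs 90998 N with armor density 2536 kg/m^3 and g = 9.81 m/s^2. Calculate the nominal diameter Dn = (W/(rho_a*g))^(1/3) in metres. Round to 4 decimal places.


V = W / (rho_a * g)
V = 90998 / (2536 * 9.81)
V = 90998 / 24878.16
V = 3.657746 m^3
Dn = V^(1/3) = 3.657746^(1/3)
Dn = 1.5408 m

1.5408


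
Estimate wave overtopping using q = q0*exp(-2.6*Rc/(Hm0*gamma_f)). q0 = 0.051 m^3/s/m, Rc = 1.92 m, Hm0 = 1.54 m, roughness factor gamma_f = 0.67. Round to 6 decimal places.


q = q0 * exp(-2.6 * Rc / (Hm0 * gamma_f))
Exponent = -2.6 * 1.92 / (1.54 * 0.67)
= -2.6 * 1.92 / 1.0318
= -4.838147
exp(-4.838147) = 0.007922
q = 0.051 * 0.007922
q = 0.000404 m^3/s/m

0.000404


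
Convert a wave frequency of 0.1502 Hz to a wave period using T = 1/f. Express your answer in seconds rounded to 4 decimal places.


T = 1 / f
T = 1 / 0.1502
T = 6.6578 s

6.6578


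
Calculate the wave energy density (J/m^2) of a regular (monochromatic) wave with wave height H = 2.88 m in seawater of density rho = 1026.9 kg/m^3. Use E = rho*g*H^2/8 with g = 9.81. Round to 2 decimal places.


E = (1/8) * rho * g * H^2
E = (1/8) * 1026.9 * 9.81 * 2.88^2
E = 0.125 * 1026.9 * 9.81 * 8.2944
E = 10444.61 J/m^2

10444.61
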